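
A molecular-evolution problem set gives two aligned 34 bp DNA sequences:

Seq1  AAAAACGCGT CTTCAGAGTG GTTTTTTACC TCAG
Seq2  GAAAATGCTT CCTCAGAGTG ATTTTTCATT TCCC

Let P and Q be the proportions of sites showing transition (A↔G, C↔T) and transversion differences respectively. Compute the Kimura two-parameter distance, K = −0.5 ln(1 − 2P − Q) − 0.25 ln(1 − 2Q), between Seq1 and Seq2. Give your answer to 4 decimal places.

0.3951

The sequences differ at positions 1 (A/G, transition), 6 (C/T, transition), 9 (G/T, transversion), 12 (T/C, transition), 21 (G/A, transition), 27 (T/C, transition), 29 (C/T, transition), 30 (C/T, transition), 33 (A/C, transversion), 34 (G/C, transversion).
Of the 10 differences, 7 transitions and 3 transversions over 34 sites: P = 7/34 = 0.205882, Q = 3/34 = 0.088235.
d = −0.5·ln(0.500001) − 0.25·ln(0.823530) = −0.5·(-0.693145) − 0.25·(-0.194155) = 0.3951.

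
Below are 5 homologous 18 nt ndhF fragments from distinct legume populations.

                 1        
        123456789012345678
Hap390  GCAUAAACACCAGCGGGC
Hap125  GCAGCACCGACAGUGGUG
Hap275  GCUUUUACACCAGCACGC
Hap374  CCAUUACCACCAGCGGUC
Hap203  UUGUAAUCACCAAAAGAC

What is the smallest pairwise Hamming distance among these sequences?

4

Pairwise Hamming distances:
  Hap390 vs Hap125: 8
  Hap390 vs Hap275: 5
  Hap390 vs Hap374: 4
  Hap390 vs Hap203: 8
  Hap125 vs Hap275: 12
  Hap125 vs Hap374: 7
  Hap125 vs Hap203: 13
  Hap275 vs Hap374: 7
  Hap275 vs Hap203: 10
  Hap374 vs Hap203: 9
The smallest is 4, between Hap390 and Hap374.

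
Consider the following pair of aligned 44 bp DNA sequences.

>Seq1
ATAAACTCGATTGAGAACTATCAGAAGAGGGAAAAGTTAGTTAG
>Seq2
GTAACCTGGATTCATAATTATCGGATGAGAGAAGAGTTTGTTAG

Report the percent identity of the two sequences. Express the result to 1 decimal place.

75.0%

Mismatches occur at site 1 (A↔G), site 5 (A↔C), site 8 (C↔G), site 13 (G↔C), site 15 (G↔T), site 18 (C↔T), site 23 (A↔G), site 26 (A↔T), site 30 (G↔A), site 34 (A↔G), site 39 (A↔T).
33 of the 44 sites match, so the percent identity is 33/44 × 100 = 75.0%.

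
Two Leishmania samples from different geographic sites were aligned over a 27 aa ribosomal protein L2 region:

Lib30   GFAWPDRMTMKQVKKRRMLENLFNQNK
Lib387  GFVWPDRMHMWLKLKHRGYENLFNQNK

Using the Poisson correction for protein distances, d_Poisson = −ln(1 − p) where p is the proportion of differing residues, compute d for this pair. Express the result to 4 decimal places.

0.4055

Differing sites — 3:A/V; 9:T/H; 11:K/W; 12:Q/L; 13:V/K; 14:K/L; 16:R/H; 18:M/G; 19:L/Y.
p = 9/27 = 0.333333.
d = −ln(1 − 0.333333) = −ln(0.666667) = 0.4055.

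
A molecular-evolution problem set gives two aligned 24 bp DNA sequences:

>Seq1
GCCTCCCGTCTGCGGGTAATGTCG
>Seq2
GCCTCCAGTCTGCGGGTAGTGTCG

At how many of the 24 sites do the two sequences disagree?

The sequences differ at positions 7 (C/A), 19 (A/G).
That gives 2 mismatches out of 24 aligned sites, so the Hamming distance is 2.

2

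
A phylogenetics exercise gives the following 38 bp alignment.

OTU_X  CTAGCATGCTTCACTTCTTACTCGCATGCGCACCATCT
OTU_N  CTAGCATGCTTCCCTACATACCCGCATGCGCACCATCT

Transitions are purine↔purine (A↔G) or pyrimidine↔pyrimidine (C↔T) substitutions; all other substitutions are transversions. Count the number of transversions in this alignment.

3

The sequences differ at positions 13 (A/C, transversion), 16 (T/A, transversion), 18 (T/A, transversion), 22 (T/C, transition).
Of the 4 differences, 1 transition and 3 transversions, so the answer is 3.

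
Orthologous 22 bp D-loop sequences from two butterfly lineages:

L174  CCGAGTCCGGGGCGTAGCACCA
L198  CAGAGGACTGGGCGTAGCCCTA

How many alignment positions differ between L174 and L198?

Mismatches occur at site 2 (C→A), site 6 (T→G), site 7 (C→A), site 9 (G→T), site 19 (A→C), site 21 (C→T).
That gives 6 mismatches out of 22 aligned sites, so the Hamming distance is 6.

6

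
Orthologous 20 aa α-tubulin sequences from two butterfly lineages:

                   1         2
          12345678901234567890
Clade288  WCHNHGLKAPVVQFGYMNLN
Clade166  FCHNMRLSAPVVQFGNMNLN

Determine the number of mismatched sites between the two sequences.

The sequences differ at positions 1 (W/F), 5 (H/M), 6 (G/R), 8 (K/S), 16 (Y/N).
That gives 5 mismatches out of 20 aligned sites, so the Hamming distance is 5.

5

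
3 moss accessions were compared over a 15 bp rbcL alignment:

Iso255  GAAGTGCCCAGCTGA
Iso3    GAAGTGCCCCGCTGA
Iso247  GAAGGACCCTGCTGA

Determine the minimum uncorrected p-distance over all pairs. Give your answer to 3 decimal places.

Pairwise Hamming distances:
  Iso255 vs Iso3: 1
  Iso255 vs Iso247: 3
  Iso3 vs Iso247: 3
The smallest is 1 mismatch, between Iso255 and Iso3; p = 1/15 = 0.067.

0.067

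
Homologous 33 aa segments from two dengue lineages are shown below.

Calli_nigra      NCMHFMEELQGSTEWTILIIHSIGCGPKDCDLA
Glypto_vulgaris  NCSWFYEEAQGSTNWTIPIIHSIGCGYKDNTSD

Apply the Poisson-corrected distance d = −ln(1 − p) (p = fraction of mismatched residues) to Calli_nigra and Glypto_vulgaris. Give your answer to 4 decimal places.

0.4055

Mismatches occur at site 3 (M→S), site 4 (H→W), site 6 (M→Y), site 9 (L→A), site 14 (E→N), site 18 (L→P), site 27 (P→Y), site 30 (C→N), site 31 (D→T), site 32 (L→S), site 33 (A→D).
p = 11/33 = 0.333333.
d = −ln(1 − 0.333333) = −ln(0.666667) = 0.4055.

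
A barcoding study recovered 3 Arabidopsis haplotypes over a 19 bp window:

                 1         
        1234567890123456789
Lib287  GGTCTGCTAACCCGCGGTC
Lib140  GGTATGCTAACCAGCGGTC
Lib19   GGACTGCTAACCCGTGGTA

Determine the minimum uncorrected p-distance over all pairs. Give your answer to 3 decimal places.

Pairwise Hamming distances:
  Lib287 vs Lib140: 2
  Lib287 vs Lib19: 3
  Lib140 vs Lib19: 5
The smallest is 2 mismatches, between Lib287 and Lib140; p = 2/19 = 0.105.

0.105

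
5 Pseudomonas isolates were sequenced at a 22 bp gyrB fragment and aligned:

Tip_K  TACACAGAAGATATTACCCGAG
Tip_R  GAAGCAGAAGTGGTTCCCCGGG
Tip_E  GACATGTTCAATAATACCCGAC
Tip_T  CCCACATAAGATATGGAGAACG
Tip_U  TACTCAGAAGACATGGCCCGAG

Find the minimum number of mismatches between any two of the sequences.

Pairwise Hamming distances:
  Tip_K vs Tip_R: 8
  Tip_K vs Tip_E: 9
  Tip_K vs Tip_T: 10
  Tip_K vs Tip_U: 4
  Tip_R vs Tip_E: 15
  Tip_R vs Tip_T: 15
  Tip_R vs Tip_U: 9
  Tip_E vs Tip_T: 16
  Tip_E vs Tip_U: 13
  Tip_T vs Tip_U: 10
The smallest is 4, between Tip_K and Tip_U.

4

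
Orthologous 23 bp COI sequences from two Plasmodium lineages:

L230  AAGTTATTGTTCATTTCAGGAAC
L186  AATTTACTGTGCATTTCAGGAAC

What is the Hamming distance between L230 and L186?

Mismatches occur at site 3 (G→T), site 7 (T→C), site 11 (T→G).
That gives 3 mismatches out of 23 aligned sites, so the Hamming distance is 3.

3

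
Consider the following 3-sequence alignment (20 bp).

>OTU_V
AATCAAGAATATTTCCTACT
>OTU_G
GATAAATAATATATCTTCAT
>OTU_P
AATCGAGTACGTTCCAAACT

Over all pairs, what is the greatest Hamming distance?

Pairwise Hamming distances:
  OTU_V vs OTU_G: 7
  OTU_V vs OTU_P: 7
  OTU_G vs OTU_P: 13
The largest is 13, between OTU_G and OTU_P.

13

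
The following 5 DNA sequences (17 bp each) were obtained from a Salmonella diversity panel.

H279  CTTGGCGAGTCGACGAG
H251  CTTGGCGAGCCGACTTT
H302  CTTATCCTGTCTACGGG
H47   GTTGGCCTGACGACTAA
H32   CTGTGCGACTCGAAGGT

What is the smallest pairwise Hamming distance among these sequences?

Pairwise Hamming distances:
  H279 vs H251: 4
  H279 vs H302: 6
  H279 vs H47: 6
  H279 vs H32: 6
  H251 vs H302: 9
  H251 vs H47: 6
  H251 vs H32: 7
  H302 vs H47: 8
  H302 vs H32: 9
  H47 vs H32: 11
The smallest is 4, between H279 and H251.

4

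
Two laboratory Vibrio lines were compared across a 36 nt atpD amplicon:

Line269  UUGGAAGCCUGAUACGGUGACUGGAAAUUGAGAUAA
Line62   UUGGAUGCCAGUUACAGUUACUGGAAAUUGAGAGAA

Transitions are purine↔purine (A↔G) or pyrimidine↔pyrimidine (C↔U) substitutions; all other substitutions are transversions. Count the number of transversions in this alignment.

Mismatches occur at site 6 (A→U, transversion), site 10 (U→A, transversion), site 12 (A→U, transversion), site 16 (G→A, transition), site 19 (G→U, transversion), site 34 (U→G, transversion).
Of the 6 differences, 1 transition and 5 transversions, so the answer is 5.

5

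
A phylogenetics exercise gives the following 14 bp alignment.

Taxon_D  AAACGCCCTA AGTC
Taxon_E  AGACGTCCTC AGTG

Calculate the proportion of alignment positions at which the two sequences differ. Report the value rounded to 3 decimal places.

Mismatches occur at site 2 (A↔G), site 6 (C↔T), site 10 (A↔C), site 14 (C↔G).
There are 4 differences over 14 sites, so p = 4/14 = 0.286.

0.286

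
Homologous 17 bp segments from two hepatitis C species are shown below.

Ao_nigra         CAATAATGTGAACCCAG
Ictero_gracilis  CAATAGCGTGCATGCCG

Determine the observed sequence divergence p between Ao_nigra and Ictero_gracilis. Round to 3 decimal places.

Differing sites — 6:A/G; 7:T/C; 11:A/C; 13:C/T; 14:C/G; 16:A/C.
There are 6 differences over 17 sites, so p = 6/17 = 0.353.

0.353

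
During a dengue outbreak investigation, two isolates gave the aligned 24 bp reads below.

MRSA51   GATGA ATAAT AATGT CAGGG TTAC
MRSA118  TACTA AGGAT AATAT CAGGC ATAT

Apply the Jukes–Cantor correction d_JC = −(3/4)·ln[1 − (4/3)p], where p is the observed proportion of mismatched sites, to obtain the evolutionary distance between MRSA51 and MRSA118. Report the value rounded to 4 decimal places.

Differing sites — 1:G/T; 3:T/C; 4:G/T; 7:T/G; 8:A/G; 14:G/A; 20:G/C; 21:T/A; 24:C/T.
p = 9/24 = 0.375000.
d = −0.75 · ln(1 − (4/3)·0.375000) = −0.75 · ln(0.500000) = −0.75 · (-0.693147) = 0.5199.

0.5199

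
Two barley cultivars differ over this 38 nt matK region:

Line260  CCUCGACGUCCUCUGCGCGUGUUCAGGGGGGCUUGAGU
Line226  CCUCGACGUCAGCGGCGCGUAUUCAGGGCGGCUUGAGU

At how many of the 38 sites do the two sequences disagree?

5

Differing sites — 11:C/A; 12:U/G; 14:U/G; 21:G/A; 29:G/C.
That gives 5 mismatches out of 38 aligned sites, so the Hamming distance is 5.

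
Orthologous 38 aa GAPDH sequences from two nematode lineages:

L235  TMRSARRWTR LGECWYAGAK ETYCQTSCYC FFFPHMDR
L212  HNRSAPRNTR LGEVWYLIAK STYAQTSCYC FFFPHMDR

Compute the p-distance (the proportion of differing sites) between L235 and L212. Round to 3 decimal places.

0.237

The sequences differ at positions 1 (T/H), 2 (M/N), 6 (R/P), 8 (W/N), 14 (C/V), 17 (A/L), 18 (G/I), 21 (E/S), 24 (C/A).
There are 9 differences over 38 sites, so p = 9/38 = 0.237.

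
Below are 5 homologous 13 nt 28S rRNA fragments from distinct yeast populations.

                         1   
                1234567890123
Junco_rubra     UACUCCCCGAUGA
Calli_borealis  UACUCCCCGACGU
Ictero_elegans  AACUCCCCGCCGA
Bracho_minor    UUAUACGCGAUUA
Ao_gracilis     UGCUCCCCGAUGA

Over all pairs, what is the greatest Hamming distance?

Pairwise Hamming distances:
  Junco_rubra vs Calli_borealis: 2
  Junco_rubra vs Ictero_elegans: 3
  Junco_rubra vs Bracho_minor: 5
  Junco_rubra vs Ao_gracilis: 1
  Calli_borealis vs Ictero_elegans: 3
  Calli_borealis vs Bracho_minor: 7
  Calli_borealis vs Ao_gracilis: 3
  Ictero_elegans vs Bracho_minor: 8
  Ictero_elegans vs Ao_gracilis: 4
  Bracho_minor vs Ao_gracilis: 5
The largest is 8, between Ictero_elegans and Bracho_minor.

8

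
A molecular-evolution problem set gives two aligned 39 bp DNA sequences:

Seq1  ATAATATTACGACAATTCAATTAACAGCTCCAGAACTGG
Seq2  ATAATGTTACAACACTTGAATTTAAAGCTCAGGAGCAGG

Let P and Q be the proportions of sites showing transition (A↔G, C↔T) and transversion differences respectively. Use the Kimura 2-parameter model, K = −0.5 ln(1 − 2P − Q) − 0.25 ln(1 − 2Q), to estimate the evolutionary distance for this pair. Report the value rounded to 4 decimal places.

Differing sites — 6:A/G (Ti); 11:G/A (Ti); 15:A/C (Tv); 18:C/G (Tv); 23:A/T (Tv); 25:C/A (Tv); 31:C/A (Tv); 32:A/G (Ti); 35:A/G (Ti); 37:T/A (Tv).
Of the 10 differences, 4 transitions and 6 transversions over 39 sites: P = 4/39 = 0.102564, Q = 6/39 = 0.153846.
d = −0.5·ln(0.641026) − 0.25·ln(0.692308) = −0.5·(-0.444685) − 0.25·(-0.367724) = 0.3143.

0.3143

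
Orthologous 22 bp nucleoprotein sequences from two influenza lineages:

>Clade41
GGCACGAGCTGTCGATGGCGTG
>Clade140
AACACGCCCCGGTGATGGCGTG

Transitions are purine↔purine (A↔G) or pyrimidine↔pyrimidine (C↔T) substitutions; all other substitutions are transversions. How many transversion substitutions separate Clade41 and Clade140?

3

Differing sites — 1:G/A (Ti); 2:G/A (Ti); 7:A/C (Tv); 8:G/C (Tv); 10:T/C (Ti); 12:T/G (Tv); 13:C/T (Ti).
Of the 7 differences, 4 transitions and 3 transversions, so the answer is 3.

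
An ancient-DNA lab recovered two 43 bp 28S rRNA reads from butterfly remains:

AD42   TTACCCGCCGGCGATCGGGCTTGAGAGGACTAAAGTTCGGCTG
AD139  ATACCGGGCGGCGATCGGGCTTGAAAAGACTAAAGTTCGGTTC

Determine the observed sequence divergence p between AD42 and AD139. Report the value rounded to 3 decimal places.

Differing sites — 1:T/A; 6:C/G; 8:C/G; 25:G/A; 27:G/A; 41:C/T; 43:G/C.
There are 7 differences over 43 sites, so p = 7/43 = 0.163.

0.163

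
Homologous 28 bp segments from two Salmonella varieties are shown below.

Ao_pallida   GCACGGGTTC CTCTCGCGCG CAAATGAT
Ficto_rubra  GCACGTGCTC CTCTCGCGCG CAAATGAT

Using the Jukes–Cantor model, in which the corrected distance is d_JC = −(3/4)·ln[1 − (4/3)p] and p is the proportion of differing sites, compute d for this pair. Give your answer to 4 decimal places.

0.0751

Mismatches occur at site 6 (G/T), site 8 (T/C).
p = 2/28 = 0.071429.
d = −0.75 · ln(1 − (4/3)·0.071429) = −0.75 · ln(0.904761) = −0.75 · (-0.100084) = 0.0751.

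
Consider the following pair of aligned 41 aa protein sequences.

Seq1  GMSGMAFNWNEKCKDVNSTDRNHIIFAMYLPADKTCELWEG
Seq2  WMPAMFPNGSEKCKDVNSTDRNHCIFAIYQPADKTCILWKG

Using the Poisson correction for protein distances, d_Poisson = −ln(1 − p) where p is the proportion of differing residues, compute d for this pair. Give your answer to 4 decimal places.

Differing sites — 1:G/W; 3:S/P; 4:G/A; 6:A/F; 7:F/P; 9:W/G; 10:N/S; 24:I/C; 28:M/I; 30:L/Q; 37:E/I; 40:E/K.
p = 12/41 = 0.292683.
d = −ln(1 − 0.292683) = −ln(0.707317) = 0.3463.

0.3463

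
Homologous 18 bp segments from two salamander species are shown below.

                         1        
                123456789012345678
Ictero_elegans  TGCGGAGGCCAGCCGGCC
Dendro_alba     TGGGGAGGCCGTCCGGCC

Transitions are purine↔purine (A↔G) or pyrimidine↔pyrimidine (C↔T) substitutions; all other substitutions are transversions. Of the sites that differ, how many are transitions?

1

Mismatches occur at site 3 (C↔G, transversion), site 11 (A↔G, transition), site 12 (G↔T, transversion).
Of the 3 differences, 1 transition and 2 transversions, so the answer is 1.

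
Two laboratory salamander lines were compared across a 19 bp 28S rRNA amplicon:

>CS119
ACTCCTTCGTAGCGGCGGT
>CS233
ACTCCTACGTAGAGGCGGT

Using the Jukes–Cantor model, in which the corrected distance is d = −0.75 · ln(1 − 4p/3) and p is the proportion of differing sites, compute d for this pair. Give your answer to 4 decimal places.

Differing sites — 7:T/A; 13:C/A.
p = 2/19 = 0.105263.
d = −0.75 · ln(1 − (4/3)·0.105263) = −0.75 · ln(0.859649) = −0.75 · (-0.151231) = 0.1134.

0.1134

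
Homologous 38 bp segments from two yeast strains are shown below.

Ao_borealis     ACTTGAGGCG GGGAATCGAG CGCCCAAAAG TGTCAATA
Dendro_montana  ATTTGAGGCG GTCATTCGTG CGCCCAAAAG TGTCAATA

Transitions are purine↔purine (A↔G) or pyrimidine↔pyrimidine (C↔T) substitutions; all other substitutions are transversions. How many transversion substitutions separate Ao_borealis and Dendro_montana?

4

Differing sites — 2:C/T (Ti); 12:G/T (Tv); 13:G/C (Tv); 15:A/T (Tv); 19:A/T (Tv).
Of the 5 differences, 1 transition and 4 transversions, so the answer is 4.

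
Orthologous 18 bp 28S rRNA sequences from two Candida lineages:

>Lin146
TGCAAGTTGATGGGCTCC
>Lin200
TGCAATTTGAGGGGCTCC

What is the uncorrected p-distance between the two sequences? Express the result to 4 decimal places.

0.1111

The sequences differ at positions 6 (G/T), 11 (T/G).
There are 2 differences over 18 sites, so p = 2/18 = 0.1111.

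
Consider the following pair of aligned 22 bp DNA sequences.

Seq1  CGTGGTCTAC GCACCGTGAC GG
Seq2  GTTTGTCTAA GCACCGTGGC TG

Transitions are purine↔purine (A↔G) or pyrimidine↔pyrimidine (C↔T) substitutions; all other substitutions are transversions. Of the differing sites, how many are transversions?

The sequences differ at positions 1 (C/G, transversion), 2 (G/T, transversion), 4 (G/T, transversion), 10 (C/A, transversion), 19 (A/G, transition), 21 (G/T, transversion).
Of the 6 differences, 1 transition and 5 transversions, so the answer is 5.

5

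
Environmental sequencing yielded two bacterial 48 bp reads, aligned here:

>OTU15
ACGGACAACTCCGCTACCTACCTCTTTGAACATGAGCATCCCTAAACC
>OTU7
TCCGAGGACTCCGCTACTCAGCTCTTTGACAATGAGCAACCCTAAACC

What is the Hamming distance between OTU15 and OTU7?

10

The sequences differ at positions 1 (A/T), 3 (G/C), 6 (C/G), 7 (A/G), 18 (C/T), 19 (T/C), 21 (C/G), 30 (A/C), 31 (C/A), 39 (T/A).
That gives 10 mismatches out of 48 aligned sites, so the Hamming distance is 10.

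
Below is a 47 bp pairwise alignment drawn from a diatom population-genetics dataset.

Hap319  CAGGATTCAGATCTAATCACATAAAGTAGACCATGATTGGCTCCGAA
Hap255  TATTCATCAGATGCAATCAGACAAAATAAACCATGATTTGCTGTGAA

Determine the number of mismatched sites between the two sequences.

The sequences differ at positions 1 (C/T), 3 (G/T), 4 (G/T), 5 (A/C), 6 (T/A), 13 (C/G), 14 (T/C), 20 (C/G), 22 (T/C), 26 (G/A), 29 (G/A), 39 (G/T), 43 (C/G), 44 (C/T).
That gives 14 mismatches out of 47 aligned sites, so the Hamming distance is 14.

14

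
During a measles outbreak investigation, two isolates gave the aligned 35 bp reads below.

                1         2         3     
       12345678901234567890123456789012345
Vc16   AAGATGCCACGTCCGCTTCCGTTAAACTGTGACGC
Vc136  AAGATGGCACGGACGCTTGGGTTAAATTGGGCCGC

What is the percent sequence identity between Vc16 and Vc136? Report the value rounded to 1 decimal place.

77.1%

Differing sites — 7:C/G; 12:T/G; 13:C/A; 19:C/G; 20:C/G; 27:C/T; 30:T/G; 32:A/C.
27 of the 35 sites match, so the percent identity is 27/35 × 100 = 77.1%.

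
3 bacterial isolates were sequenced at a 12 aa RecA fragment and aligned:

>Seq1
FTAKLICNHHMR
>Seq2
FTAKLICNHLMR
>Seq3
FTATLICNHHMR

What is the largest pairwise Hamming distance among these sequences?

Pairwise Hamming distances:
  Seq1 vs Seq2: 1
  Seq1 vs Seq3: 1
  Seq2 vs Seq3: 2
The largest is 2, between Seq2 and Seq3.

2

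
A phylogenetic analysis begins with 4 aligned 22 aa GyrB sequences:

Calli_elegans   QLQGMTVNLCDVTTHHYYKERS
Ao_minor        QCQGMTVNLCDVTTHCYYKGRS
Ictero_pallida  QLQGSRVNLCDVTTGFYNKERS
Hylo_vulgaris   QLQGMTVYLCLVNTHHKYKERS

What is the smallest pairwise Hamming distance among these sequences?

Pairwise Hamming distances:
  Calli_elegans vs Ao_minor: 3
  Calli_elegans vs Ictero_pallida: 5
  Calli_elegans vs Hylo_vulgaris: 4
  Ao_minor vs Ictero_pallida: 7
  Ao_minor vs Hylo_vulgaris: 7
  Ictero_pallida vs Hylo_vulgaris: 9
The smallest is 3, between Calli_elegans and Ao_minor.

3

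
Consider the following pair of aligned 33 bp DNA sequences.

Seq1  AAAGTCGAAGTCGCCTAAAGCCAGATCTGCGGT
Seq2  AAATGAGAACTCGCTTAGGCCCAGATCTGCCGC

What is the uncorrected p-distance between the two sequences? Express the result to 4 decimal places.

0.3030

Mismatches occur at site 4 (G/T), site 5 (T/G), site 6 (C/A), site 10 (G/C), site 15 (C/T), site 18 (A/G), site 19 (A/G), site 20 (G/C), site 31 (G/C), site 33 (T/C).
There are 10 differences over 33 sites, so p = 10/33 = 0.3030.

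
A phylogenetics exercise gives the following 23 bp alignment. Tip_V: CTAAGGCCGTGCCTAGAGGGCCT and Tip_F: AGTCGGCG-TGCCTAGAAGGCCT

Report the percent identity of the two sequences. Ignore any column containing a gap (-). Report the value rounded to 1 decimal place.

Excluding the 1 gap column leaves 22 comparable sites.
Differing sites — 1:C/A; 2:T/G; 3:A/T; 4:A/C; 8:C/G; 18:G/A.
16 of the 22 comparable sites match, so the percent identity is 16/22 × 100 = 72.7%.

72.7%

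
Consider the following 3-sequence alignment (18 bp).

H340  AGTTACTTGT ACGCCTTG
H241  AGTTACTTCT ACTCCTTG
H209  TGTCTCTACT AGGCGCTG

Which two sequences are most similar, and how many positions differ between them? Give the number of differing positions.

2

Pairwise Hamming distances:
  H340 vs H241: 2
  H340 vs H209: 8
  H241 vs H209: 8
The smallest is 2, between H340 and H241.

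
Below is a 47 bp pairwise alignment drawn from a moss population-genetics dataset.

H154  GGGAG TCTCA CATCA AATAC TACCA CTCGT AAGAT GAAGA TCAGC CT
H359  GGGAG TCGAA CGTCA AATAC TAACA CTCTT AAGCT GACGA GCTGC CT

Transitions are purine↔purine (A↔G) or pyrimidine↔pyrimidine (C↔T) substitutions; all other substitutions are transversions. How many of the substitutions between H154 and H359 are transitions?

1

The sequences differ at positions 8 (T/G, transversion), 9 (C/A, transversion), 12 (A/G, transition), 23 (C/A, transversion), 29 (G/T, transversion), 34 (A/C, transversion), 38 (A/C, transversion), 41 (T/G, transversion), 43 (A/T, transversion).
Of the 9 differences, 1 transition and 8 transversions, so the answer is 1.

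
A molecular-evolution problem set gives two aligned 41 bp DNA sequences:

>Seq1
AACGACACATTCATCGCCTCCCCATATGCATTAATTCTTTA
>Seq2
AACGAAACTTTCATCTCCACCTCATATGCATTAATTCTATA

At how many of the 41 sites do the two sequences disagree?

Differing sites — 6:C/A; 9:A/T; 16:G/T; 19:T/A; 22:C/T; 39:T/A.
That gives 6 mismatches out of 41 aligned sites, so the Hamming distance is 6.

6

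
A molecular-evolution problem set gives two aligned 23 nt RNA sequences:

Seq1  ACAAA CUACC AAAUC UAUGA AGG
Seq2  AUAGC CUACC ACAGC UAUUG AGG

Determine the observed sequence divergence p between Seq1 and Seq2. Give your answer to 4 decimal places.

0.3043

Differing sites — 2:C/U; 4:A/G; 5:A/C; 12:A/C; 14:U/G; 19:G/U; 20:A/G.
There are 7 differences over 23 sites, so p = 7/23 = 0.3043.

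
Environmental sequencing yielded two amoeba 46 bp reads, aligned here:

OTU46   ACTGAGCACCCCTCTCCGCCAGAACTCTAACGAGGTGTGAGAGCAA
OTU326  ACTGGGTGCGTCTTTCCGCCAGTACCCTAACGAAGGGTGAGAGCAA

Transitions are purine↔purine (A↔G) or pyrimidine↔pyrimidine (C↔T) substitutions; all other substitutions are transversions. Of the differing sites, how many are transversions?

3

Mismatches occur at site 5 (A↔G, transition), site 7 (C↔T, transition), site 8 (A↔G, transition), site 10 (C↔G, transversion), site 11 (C↔T, transition), site 14 (C↔T, transition), site 23 (A↔T, transversion), site 26 (T↔C, transition), site 34 (G↔A, transition), site 36 (T↔G, transversion).
Of the 10 differences, 7 transitions and 3 transversions, so the answer is 3.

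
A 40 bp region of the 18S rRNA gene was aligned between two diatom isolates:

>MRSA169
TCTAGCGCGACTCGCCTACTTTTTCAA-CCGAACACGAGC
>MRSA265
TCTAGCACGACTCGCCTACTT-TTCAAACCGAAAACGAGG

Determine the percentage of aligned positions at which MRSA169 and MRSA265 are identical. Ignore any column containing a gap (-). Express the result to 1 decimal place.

92.1%

Excluding the 2 gap columns leaves 38 comparable sites.
Mismatches occur at site 7 (G/A), site 34 (C/A), site 40 (C/G).
35 of the 38 comparable sites match, so the percent identity is 35/38 × 100 = 92.1%.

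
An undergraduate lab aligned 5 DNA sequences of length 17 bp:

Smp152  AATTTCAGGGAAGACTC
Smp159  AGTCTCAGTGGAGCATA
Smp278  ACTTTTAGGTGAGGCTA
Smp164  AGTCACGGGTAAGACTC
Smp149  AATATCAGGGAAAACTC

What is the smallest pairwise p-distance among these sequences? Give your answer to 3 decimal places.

0.118

Pairwise Hamming distances:
  Smp152 vs Smp159: 7
  Smp152 vs Smp278: 6
  Smp152 vs Smp164: 5
  Smp152 vs Smp149: 2
  Smp159 vs Smp278: 7
  Smp159 vs Smp164: 8
  Smp159 vs Smp149: 8
  Smp278 vs Smp164: 8
  Smp278 vs Smp149: 8
  Smp164 vs Smp149: 6
The smallest is 2 mismatches, between Smp152 and Smp149; p = 2/17 = 0.118.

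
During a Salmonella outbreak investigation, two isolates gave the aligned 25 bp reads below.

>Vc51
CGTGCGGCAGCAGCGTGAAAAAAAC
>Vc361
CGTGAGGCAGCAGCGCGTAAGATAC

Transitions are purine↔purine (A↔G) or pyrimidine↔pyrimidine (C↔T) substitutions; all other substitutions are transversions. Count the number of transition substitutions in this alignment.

2

Differing sites — 5:C/A (Tv); 16:T/C (Ti); 18:A/T (Tv); 21:A/G (Ti); 23:A/T (Tv).
Of the 5 differences, 2 transitions and 3 transversions, so the answer is 2.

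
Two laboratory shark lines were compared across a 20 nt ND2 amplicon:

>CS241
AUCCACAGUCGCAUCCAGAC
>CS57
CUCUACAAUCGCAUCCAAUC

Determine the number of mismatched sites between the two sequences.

5

Differing sites — 1:A/C; 4:C/U; 8:G/A; 18:G/A; 19:A/U.
That gives 5 mismatches out of 20 aligned sites, so the Hamming distance is 5.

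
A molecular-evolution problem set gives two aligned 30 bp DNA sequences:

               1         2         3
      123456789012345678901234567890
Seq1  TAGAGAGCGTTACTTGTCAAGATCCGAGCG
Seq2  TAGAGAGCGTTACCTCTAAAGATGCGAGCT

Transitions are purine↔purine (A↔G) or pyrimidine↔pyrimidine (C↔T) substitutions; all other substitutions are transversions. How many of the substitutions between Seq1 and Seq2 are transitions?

Differing sites — 14:T/C (Ti); 16:G/C (Tv); 18:C/A (Tv); 24:C/G (Tv); 30:G/T (Tv).
Of the 5 differences, 1 transition and 4 transversions, so the answer is 1.

1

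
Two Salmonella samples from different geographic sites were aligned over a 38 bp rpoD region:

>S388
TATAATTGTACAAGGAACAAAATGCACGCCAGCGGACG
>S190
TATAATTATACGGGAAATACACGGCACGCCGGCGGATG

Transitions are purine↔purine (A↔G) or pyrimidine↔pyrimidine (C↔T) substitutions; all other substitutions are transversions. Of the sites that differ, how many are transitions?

The sequences differ at positions 8 (G/A, transition), 12 (A/G, transition), 13 (A/G, transition), 15 (G/A, transition), 18 (C/T, transition), 20 (A/C, transversion), 22 (A/C, transversion), 23 (T/G, transversion), 31 (A/G, transition), 37 (C/T, transition).
Of the 10 differences, 7 transitions and 3 transversions, so the answer is 7.

7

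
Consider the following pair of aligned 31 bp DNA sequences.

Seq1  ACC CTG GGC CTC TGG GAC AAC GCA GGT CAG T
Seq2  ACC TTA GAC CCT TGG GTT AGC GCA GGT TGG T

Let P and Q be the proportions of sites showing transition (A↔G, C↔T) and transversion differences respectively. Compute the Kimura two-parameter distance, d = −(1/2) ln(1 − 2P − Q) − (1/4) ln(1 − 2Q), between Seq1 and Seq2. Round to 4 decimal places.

Mismatches occur at site 4 (C→T, transition), site 6 (G→A, transition), site 8 (G→A, transition), site 11 (T→C, transition), site 12 (C→T, transition), site 17 (A→T, transversion), site 18 (C→T, transition), site 20 (A→G, transition), site 28 (C→T, transition), site 29 (A→G, transition).
Of the 10 differences, 9 transitions and 1 transversion over 31 sites: P = 9/31 = 0.290323, Q = 1/31 = 0.032258.
d = −0.5·ln(0.387096) − 0.25·ln(0.935484) = −0.5·(-0.949083) − 0.25·(-0.066691) = 0.4912.

0.4912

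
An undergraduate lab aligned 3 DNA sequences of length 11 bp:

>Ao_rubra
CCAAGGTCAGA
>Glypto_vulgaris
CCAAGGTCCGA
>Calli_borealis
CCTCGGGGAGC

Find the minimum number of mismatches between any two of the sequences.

1

Pairwise Hamming distances:
  Ao_rubra vs Glypto_vulgaris: 1
  Ao_rubra vs Calli_borealis: 5
  Glypto_vulgaris vs Calli_borealis: 6
The smallest is 1, between Ao_rubra and Glypto_vulgaris.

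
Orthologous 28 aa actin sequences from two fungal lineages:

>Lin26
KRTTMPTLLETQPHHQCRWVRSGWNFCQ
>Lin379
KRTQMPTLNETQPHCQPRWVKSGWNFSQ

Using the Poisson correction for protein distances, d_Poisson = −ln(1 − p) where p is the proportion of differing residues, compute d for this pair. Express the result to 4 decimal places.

The sequences differ at positions 4 (T/Q), 9 (L/N), 15 (H/C), 17 (C/P), 21 (R/K), 27 (C/S).
p = 6/28 = 0.214286.
d = −ln(1 − 0.214286) = −ln(0.785714) = 0.2412.

0.2412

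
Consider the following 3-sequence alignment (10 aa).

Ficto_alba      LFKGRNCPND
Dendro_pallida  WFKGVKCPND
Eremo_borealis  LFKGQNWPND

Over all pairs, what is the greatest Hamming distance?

4

Pairwise Hamming distances:
  Ficto_alba vs Dendro_pallida: 3
  Ficto_alba vs Eremo_borealis: 2
  Dendro_pallida vs Eremo_borealis: 4
The largest is 4, between Dendro_pallida and Eremo_borealis.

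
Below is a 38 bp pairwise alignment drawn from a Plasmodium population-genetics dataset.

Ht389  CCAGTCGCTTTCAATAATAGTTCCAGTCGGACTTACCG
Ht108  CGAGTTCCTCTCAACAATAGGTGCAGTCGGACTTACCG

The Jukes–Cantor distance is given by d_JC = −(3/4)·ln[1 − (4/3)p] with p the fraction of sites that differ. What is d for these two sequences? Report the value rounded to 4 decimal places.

0.2114

Differing sites — 2:C/G; 6:C/T; 7:G/C; 10:T/C; 15:T/C; 21:T/G; 23:C/G.
p = 7/38 = 0.184211.
d = −0.75 · ln(1 − (4/3)·0.184211) = −0.75 · ln(0.754385) = −0.75 · (-0.281852) = 0.2114.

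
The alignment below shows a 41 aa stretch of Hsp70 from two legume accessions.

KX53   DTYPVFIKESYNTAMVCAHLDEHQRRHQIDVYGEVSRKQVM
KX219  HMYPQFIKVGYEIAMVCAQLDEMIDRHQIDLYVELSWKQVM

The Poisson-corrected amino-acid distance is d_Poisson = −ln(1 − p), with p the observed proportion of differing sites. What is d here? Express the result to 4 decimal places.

0.4555

The sequences differ at positions 1 (D/H), 2 (T/M), 5 (V/Q), 9 (E/V), 10 (S/G), 12 (N/E), 13 (T/I), 19 (H/Q), 23 (H/M), 24 (Q/I), 25 (R/D), 31 (V/L), 33 (G/V), 35 (V/L), 37 (R/W).
p = 15/41 = 0.365854.
d = −ln(1 − 0.365854) = −ln(0.634146) = 0.4555.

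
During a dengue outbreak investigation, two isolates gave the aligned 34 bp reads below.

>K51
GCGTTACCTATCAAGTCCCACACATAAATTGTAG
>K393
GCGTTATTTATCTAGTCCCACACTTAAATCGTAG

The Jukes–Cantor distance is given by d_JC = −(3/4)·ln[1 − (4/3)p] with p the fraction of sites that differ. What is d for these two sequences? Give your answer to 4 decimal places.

The sequences differ at positions 7 (C/T), 8 (C/T), 13 (A/T), 24 (A/T), 30 (T/C).
p = 5/34 = 0.147059.
d = −0.75 · ln(1 − (4/3)·0.147059) = −0.75 · ln(0.803921) = −0.75 · (-0.218254) = 0.1637.

0.1637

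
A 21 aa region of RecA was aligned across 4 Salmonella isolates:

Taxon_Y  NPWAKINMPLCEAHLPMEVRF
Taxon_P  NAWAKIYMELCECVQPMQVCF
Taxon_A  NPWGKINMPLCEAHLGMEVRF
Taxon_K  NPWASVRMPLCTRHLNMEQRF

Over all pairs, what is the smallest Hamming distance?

Pairwise Hamming distances:
  Taxon_Y vs Taxon_P: 8
  Taxon_Y vs Taxon_A: 2
  Taxon_Y vs Taxon_K: 7
  Taxon_P vs Taxon_A: 10
  Taxon_P vs Taxon_K: 13
  Taxon_A vs Taxon_K: 8
The smallest is 2, between Taxon_Y and Taxon_A.

2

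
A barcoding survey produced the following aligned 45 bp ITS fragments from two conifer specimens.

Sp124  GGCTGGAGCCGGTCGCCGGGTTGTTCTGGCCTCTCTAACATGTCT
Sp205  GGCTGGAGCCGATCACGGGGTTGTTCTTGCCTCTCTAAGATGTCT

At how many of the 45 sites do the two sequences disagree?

Mismatches occur at site 12 (G/A), site 15 (G/A), site 17 (C/G), site 28 (G/T), site 39 (C/G).
That gives 5 mismatches out of 45 aligned sites, so the Hamming distance is 5.

5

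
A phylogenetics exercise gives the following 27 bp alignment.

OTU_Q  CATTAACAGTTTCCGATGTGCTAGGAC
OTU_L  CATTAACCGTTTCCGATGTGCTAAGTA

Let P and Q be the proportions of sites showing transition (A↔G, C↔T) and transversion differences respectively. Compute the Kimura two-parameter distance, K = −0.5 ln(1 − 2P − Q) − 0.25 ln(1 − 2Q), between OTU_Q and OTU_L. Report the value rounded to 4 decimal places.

0.1652

The sequences differ at positions 8 (A/C, transversion), 24 (G/A, transition), 26 (A/T, transversion), 27 (C/A, transversion).
Of the 4 differences, 1 transition and 3 transversions over 27 sites: P = 1/27 = 0.037037, Q = 3/27 = 0.111111.
d = −0.5·ln(0.814815) − 0.25·ln(0.777778) = −0.5·(-0.204794) − 0.25·(-0.251314) = 0.1652.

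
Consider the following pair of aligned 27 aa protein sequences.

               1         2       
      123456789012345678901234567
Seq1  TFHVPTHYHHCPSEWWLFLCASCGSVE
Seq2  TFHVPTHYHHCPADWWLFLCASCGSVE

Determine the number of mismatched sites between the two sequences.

The sequences differ at positions 13 (S/A), 14 (E/D).
That gives 2 mismatches out of 27 aligned sites, so the Hamming distance is 2.

2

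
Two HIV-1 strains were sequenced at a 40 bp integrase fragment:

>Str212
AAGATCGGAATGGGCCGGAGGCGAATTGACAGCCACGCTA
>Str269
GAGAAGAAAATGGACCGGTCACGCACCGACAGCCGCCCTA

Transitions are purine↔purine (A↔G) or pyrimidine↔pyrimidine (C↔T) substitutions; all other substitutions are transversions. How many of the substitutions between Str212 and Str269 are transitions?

Differing sites — 1:A/G (Ti); 5:T/A (Tv); 6:C/G (Tv); 7:G/A (Ti); 8:G/A (Ti); 14:G/A (Ti); 19:A/T (Tv); 20:G/C (Tv); 21:G/A (Ti); 24:A/C (Tv); 26:T/C (Ti); 27:T/C (Ti); 35:A/G (Ti); 37:G/C (Tv).
Of the 14 differences, 8 transitions and 6 transversions, so the answer is 8.

8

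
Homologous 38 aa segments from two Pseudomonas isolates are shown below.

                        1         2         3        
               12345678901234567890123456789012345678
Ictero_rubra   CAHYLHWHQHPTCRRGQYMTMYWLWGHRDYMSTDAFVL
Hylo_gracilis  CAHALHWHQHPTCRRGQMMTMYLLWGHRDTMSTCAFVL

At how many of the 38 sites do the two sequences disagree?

5

Mismatches occur at site 4 (Y/A), site 18 (Y/M), site 23 (W/L), site 30 (Y/T), site 34 (D/C).
That gives 5 mismatches out of 38 aligned sites, so the Hamming distance is 5.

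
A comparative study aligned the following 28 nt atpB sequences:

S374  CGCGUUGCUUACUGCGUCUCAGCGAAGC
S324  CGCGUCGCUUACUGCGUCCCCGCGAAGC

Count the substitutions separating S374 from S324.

3

Differing sites — 6:U/C; 19:U/C; 21:A/C.
That gives 3 mismatches out of 28 aligned sites, so the Hamming distance is 3.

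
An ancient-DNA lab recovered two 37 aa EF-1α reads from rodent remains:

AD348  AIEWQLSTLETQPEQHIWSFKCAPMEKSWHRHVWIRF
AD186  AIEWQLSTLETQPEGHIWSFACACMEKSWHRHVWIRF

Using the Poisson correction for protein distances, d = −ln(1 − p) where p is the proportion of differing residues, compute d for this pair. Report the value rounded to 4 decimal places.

0.0846

Differing sites — 15:Q/G; 21:K/A; 24:P/C.
p = 3/37 = 0.081081.
d = −ln(1 − 0.081081) = −ln(0.918919) = 0.0846.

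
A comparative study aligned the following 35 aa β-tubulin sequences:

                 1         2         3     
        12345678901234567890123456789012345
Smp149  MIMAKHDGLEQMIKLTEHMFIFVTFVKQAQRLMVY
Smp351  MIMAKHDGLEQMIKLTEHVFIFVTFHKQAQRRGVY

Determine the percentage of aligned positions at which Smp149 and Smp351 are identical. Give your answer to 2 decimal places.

88.57%

Differing sites — 19:M/V; 26:V/H; 32:L/R; 33:M/G.
31 of the 35 sites match, so the percent identity is 31/35 × 100 = 88.57%.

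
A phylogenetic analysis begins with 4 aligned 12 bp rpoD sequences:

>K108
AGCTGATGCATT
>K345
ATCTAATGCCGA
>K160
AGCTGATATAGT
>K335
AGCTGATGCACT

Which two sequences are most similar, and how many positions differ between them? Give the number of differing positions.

1

Pairwise Hamming distances:
  K108 vs K345: 5
  K108 vs K160: 3
  K108 vs K335: 1
  K345 vs K160: 6
  K345 vs K335: 5
  K160 vs K335: 3
The smallest is 1, between K108 and K335.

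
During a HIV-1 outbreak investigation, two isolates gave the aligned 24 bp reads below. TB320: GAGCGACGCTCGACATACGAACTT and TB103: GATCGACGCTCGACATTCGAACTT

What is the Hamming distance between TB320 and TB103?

2

The sequences differ at positions 3 (G/T), 17 (A/T).
That gives 2 mismatches out of 24 aligned sites, so the Hamming distance is 2.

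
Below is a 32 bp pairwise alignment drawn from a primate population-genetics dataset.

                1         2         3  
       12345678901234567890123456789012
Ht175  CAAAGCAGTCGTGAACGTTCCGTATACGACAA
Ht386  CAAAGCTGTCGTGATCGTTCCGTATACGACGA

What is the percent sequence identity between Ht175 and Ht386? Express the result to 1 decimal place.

Differing sites — 7:A/T; 15:A/T; 31:A/G.
29 of the 32 sites match, so the percent identity is 29/32 × 100 = 90.6%.

90.6%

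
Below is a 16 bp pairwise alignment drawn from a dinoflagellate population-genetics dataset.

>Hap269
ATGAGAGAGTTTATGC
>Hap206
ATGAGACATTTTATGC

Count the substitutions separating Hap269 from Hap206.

2

The sequences differ at positions 7 (G/C), 9 (G/T).
That gives 2 mismatches out of 16 aligned sites, so the Hamming distance is 2.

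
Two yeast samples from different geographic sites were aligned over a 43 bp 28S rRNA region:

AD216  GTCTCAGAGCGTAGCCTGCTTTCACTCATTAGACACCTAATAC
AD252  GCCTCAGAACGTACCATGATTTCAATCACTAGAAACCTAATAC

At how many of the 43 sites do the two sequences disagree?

Mismatches occur at site 2 (T→C), site 9 (G→A), site 14 (G→C), site 16 (C→A), site 19 (C→A), site 25 (C→A), site 29 (T→C), site 34 (C→A).
That gives 8 mismatches out of 43 aligned sites, so the Hamming distance is 8.

8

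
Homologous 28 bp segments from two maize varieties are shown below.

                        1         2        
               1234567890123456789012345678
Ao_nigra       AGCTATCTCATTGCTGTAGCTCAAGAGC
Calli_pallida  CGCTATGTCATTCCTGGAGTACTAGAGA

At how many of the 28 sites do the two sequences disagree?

The sequences differ at positions 1 (A/C), 7 (C/G), 13 (G/C), 17 (T/G), 20 (C/T), 21 (T/A), 23 (A/T), 28 (C/A).
That gives 8 mismatches out of 28 aligned sites, so the Hamming distance is 8.

8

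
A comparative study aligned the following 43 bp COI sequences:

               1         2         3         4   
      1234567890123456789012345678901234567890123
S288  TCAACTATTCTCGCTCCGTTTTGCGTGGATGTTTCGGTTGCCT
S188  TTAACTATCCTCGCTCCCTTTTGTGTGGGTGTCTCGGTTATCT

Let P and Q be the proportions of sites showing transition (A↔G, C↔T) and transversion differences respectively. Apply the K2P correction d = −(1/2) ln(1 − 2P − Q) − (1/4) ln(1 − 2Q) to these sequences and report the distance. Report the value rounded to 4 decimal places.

Differing sites — 2:C/T (Ti); 9:T/C (Ti); 18:G/C (Tv); 24:C/T (Ti); 29:A/G (Ti); 33:T/C (Ti); 40:G/A (Ti); 41:C/T (Ti).
Of the 8 differences, 7 transitions and 1 transversion over 43 sites: P = 7/43 = 0.162791, Q = 1/43 = 0.023256.
d = −0.5·ln(0.651162) − 0.25·ln(0.953488) = −0.5·(-0.428997) − 0.25·(-0.047628) = 0.2264.

0.2264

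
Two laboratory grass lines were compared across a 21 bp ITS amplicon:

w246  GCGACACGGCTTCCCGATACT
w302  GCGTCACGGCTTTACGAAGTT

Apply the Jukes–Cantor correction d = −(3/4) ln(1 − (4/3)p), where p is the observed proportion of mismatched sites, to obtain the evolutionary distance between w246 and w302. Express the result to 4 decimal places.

0.3597

The sequences differ at positions 4 (A/T), 13 (C/T), 14 (C/A), 18 (T/A), 19 (A/G), 20 (C/T).
p = 6/21 = 0.285714.
d = −0.75 · ln(1 − (4/3)·0.285714) = −0.75 · ln(0.619048) = −0.75 · (-0.479572) = 0.3597.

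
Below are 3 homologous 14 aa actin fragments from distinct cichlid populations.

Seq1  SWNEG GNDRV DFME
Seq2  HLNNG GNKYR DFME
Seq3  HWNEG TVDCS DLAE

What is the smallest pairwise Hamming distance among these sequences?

Pairwise Hamming distances:
  Seq1 vs Seq2: 6
  Seq1 vs Seq3: 7
  Seq2 vs Seq3: 9
The smallest is 6, between Seq1 and Seq2.

6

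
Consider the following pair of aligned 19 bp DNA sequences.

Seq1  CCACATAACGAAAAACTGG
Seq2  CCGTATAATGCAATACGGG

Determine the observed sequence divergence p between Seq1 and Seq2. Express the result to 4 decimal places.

0.3158

Mismatches occur at site 3 (A/G), site 4 (C/T), site 9 (C/T), site 11 (A/C), site 14 (A/T), site 17 (T/G).
There are 6 differences over 19 sites, so p = 6/19 = 0.3158.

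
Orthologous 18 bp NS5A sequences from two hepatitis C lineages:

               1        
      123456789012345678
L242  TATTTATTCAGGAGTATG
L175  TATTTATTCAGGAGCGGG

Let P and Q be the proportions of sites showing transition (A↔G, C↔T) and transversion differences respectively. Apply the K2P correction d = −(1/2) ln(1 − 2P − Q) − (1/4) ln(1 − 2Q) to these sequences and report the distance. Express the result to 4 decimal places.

Differing sites — 15:T/C (Ti); 16:A/G (Ti); 17:T/G (Tv).
Of the 3 differences, 2 transitions and 1 transversion over 18 sites: P = 2/18 = 0.111111, Q = 1/18 = 0.055556.
d = −0.5·ln(0.722222) − 0.25·ln(0.888888) = −0.5·(-0.325423) − 0.25·(-0.117784) = 0.1922.

0.1922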